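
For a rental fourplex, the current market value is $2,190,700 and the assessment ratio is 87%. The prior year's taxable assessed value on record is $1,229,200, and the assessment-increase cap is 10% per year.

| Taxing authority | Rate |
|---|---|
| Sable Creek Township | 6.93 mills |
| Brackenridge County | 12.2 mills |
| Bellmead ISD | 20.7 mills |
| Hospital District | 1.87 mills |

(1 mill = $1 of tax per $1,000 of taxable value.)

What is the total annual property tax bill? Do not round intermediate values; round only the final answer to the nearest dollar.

$56,383

Uncapped assessed value = $2,190,700 × 0.87 = $1,905,909
Cap limit = $1,229,200 × 1.1 = $1,352,120
Taxable assessed value = min($1,905,909, $1,352,120) = $1,352,120 (cap binds)
Sable Creek Township: $1,352,120 × 0.00693 = $9,370.1916
Brackenridge County: $1,352,120 × 0.0122 = $16,495.864
Bellmead ISD: $1,352,120 × 0.0207 = $27,988.884
Hospital District: $1,352,120 × 0.00187 = $2,528.4644
Total = $56,383.404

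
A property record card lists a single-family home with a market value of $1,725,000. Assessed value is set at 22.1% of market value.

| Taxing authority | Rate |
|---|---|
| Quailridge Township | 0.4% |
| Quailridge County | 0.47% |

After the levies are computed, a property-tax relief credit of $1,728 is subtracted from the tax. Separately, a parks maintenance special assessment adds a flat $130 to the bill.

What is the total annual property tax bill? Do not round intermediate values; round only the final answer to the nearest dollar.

Assessed value = $1,725,000 × 0.221 = $381,225
Quailridge Township: $381,225 × 0.004 = $1,524.9
Quailridge County: $381,225 × 0.0047 = $1,791.7575
Levies subtotal = $3,316.6575
After credit = $3,316.6575 − $1,728 = $1,588.6575
Total = $1,588.6575 + $130 = $1,718.6575

$1,719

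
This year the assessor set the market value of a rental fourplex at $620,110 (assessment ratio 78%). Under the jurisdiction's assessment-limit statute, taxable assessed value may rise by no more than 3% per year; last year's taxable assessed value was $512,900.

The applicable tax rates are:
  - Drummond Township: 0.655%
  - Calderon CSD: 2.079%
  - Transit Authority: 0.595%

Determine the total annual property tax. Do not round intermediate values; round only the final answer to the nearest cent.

Uncapped assessed value = $620,110 × 0.78 = $483,685.8
Cap limit = $512,900 × 1.03 = $528,287
Taxable assessed value = min($483,685.8, $528,287) = $483,685.8 (cap does not bind)
Drummond Township: $483,685.8 × 0.00655 = $3,168.14199
Calderon CSD: $483,685.8 × 0.02079 = $10,055.827782
Transit Authority: $483,685.8 × 0.00595 = $2,877.93051
Total = $16,101.900282

$16,101.90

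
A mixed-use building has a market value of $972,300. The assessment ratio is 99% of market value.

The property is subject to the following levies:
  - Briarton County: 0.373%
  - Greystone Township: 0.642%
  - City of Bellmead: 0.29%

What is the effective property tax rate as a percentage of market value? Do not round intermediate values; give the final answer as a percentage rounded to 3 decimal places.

1.292%

Assessed value = $972,300 × 0.99 = $962,577
Briarton County: $962,577 × 0.00373 = $3,590.41221
Greystone Township: $962,577 × 0.00642 = $6,179.74434
City of Bellmead: $962,577 × 0.0029 = $2,791.4733
Total tax = $12,561.62985
Effective rate = $12,561.62985 ÷ $972,300 = 1.292% of market value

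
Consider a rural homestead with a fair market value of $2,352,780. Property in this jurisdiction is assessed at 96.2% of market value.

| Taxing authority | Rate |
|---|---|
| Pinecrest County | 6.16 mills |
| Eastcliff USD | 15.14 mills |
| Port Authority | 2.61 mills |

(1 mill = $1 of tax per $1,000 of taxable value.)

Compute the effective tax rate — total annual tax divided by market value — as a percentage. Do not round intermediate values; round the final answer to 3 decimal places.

Assessed value = $2,352,780 × 0.962 = $2,263,374.36
Pinecrest County: $2,263,374.36 × 0.00616 = $13,942.3860576
Eastcliff USD: $2,263,374.36 × 0.01514 = $34,267.4878104
Port Authority: $2,263,374.36 × 0.00261 = $5,907.4070796
Total tax = $54,117.2809476
Effective rate = $54,117.2809476 ÷ $2,352,780 = 2.300% of market value

2.300%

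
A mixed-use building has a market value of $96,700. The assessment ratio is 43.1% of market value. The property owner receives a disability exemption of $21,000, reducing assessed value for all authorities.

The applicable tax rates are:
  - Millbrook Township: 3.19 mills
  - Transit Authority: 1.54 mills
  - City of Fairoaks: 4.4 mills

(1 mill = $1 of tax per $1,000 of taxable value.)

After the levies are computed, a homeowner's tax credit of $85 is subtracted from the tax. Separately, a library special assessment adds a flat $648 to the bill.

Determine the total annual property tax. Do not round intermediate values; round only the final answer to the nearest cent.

Assessed value = $96,700 × 0.431 = $41,677.7
Taxable value = $41,677.7 − $21,000 = $20,677.7
Millbrook Township: $20,677.7 × 0.00319 = $65.961863
Transit Authority: $20,677.7 × 0.00154 = $31.843658
City of Fairoaks: $20,677.7 × 0.0044 = $90.98188
Levies subtotal = $188.787401
After credit = $188.787401 − $85 = $103.787401
Total = $103.787401 + $648 = $751.787401

$751.79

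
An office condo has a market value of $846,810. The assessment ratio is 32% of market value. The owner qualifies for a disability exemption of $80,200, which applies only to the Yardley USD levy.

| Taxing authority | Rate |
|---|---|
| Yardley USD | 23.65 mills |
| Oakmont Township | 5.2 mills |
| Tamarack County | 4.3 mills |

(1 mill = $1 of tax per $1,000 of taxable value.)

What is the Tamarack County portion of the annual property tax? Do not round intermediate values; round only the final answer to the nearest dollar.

Assessed value = $846,810 × 0.32 = $270,979.2
Tamarack County taxable value = $270,979.2 (exemption does not apply)
Tamarack County levy = $270,979.2 × 0.0043 = $1,165.21056

$1,165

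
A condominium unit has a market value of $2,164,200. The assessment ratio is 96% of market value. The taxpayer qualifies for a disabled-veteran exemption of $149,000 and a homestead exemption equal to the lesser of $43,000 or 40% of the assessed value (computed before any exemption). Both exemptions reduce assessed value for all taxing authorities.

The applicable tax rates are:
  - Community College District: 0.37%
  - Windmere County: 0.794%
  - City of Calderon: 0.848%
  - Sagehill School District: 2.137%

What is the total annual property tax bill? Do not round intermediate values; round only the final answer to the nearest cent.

Assessed value = $2,164,200 × 0.96 = $2,077,632
Homestead exemption = min($43,000, 40% × $2,077,632) = min($43,000, $831,052.8) = $43,000 (dollar cap binds)
Taxable value = $2,077,632 − $149,000 − $43,000 = $1,885,632
Community College District: $1,885,632 × 0.0037 = $6,976.8384
Windmere County: $1,885,632 × 0.00794 = $14,971.91808
City of Calderon: $1,885,632 × 0.00848 = $15,990.15936
Sagehill School District: $1,885,632 × 0.02137 = $40,295.95584
Total = $78,234.87168

$78,234.87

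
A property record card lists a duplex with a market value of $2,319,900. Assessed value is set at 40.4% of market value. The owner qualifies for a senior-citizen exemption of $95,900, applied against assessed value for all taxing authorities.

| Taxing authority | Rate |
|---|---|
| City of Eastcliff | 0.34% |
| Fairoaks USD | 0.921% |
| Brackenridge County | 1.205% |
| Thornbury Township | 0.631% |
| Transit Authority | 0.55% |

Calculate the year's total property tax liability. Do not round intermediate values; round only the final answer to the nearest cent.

Assessed value = $2,319,900 × 0.404 = $937,239.6
Taxable value = $937,239.6 − $95,900 = $841,339.6
City of Eastcliff: $841,339.6 × 0.0034 = $2,860.55464
Fairoaks USD: $841,339.6 × 0.00921 = $7,748.737716
Brackenridge County: $841,339.6 × 0.01205 = $10,138.14218
Thornbury Township: $841,339.6 × 0.00631 = $5,308.852876
Transit Authority: $841,339.6 × 0.0055 = $4,627.3678
Total = $2,860.55464 + $7,748.737716 + $10,138.14218 + $5,308.852876 + $4,627.3678 = $30,683.655212

$30,683.66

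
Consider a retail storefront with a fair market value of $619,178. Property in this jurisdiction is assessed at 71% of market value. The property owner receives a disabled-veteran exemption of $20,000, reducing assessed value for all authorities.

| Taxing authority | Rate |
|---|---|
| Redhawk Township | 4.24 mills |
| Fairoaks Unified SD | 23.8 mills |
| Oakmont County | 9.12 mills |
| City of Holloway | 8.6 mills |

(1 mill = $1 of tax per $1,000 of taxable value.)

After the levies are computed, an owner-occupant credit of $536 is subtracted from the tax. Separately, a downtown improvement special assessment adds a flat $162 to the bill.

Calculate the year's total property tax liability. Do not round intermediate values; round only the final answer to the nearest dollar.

$18,828

Assessed value = $619,178 × 0.71 = $439,616.38
Taxable value = $439,616.38 − $20,000 = $419,616.38
Redhawk Township: $419,616.38 × 0.00424 = $1,779.1734512
Fairoaks Unified SD: $419,616.38 × 0.0238 = $9,986.869844
Oakmont County: $419,616.38 × 0.00912 = $3,826.9013856
City of Holloway: $419,616.38 × 0.0086 = $3,608.700868
Levies subtotal = $19,201.6455488
After credit = $19,201.6455488 − $536 = $18,665.6455488
Total = $18,665.6455488 + $162 = $18,827.6455488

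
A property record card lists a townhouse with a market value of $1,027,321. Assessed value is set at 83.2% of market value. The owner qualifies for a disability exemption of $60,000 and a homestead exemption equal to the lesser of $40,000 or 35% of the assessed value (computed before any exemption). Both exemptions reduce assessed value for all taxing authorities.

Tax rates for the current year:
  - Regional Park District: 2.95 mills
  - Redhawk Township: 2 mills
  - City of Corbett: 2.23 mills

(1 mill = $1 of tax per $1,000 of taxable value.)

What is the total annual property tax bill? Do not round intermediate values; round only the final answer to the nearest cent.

Assessed value = $1,027,321 × 0.832 = $854,731.072
Homestead exemption = min($40,000, 35% × $854,731.072) = min($40,000, $299,155.8752) = $40,000 (dollar cap binds)
Taxable value = $854,731.072 − $60,000 − $40,000 = $754,731.072
Regional Park District: $754,731.072 × 0.00295 = $2,226.4566624
Redhawk Township: $754,731.072 × 0.002 = $1,509.462144
City of Corbett: $754,731.072 × 0.00223 = $1,683.05029056
Total = $5,418.96909696

$5,418.97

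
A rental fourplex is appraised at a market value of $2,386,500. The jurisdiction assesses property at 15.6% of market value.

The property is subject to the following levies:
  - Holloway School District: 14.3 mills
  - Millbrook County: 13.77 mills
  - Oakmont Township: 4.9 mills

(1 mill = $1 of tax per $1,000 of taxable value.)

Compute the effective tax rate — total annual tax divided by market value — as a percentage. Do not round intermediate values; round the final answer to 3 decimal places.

0.514%

Assessed value = $2,386,500 × 0.156 = $372,294
Holloway School District: $372,294 × 0.0143 = $5,323.8042
Millbrook County: $372,294 × 0.01377 = $5,126.48838
Oakmont Township: $372,294 × 0.0049 = $1,824.2406
Total tax = $12,274.53318
Effective rate = $12,274.53318 ÷ $2,386,500 = 0.514% of market value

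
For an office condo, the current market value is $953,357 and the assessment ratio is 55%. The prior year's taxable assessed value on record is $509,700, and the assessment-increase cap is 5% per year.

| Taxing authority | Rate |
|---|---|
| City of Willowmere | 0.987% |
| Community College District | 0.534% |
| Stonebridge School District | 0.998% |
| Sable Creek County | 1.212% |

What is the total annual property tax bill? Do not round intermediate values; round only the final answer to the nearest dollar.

$19,563

Uncapped assessed value = $953,357 × 0.55 = $524,346.35
Cap limit = $509,700 × 1.05 = $535,185
Taxable assessed value = min($524,346.35, $535,185) = $524,346.35 (cap does not bind)
City of Willowmere: $524,346.35 × 0.00987 = $5,175.2984745
Community College District: $524,346.35 × 0.00534 = $2,800.009509
Stonebridge School District: $524,346.35 × 0.00998 = $5,232.976573
Sable Creek County: $524,346.35 × 0.01212 = $6,355.077762
Total = $19,563.3623185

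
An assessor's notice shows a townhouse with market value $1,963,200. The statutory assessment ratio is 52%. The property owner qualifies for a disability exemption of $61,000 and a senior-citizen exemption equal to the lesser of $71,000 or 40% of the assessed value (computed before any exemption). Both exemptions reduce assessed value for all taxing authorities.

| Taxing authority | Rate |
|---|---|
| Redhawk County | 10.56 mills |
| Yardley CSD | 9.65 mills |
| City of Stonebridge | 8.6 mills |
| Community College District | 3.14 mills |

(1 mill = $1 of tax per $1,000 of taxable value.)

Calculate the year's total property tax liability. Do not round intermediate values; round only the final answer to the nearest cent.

Assessed value = $1,963,200 × 0.52 = $1,020,864
Senior-citizen exemption = min($71,000, 40% × $1,020,864) = min($71,000, $408,345.6) = $71,000 (dollar cap binds)
Taxable value = $1,020,864 − $61,000 − $71,000 = $888,864
Redhawk County: $888,864 × 0.01056 = $9,386.40384
Yardley CSD: $888,864 × 0.00965 = $8,577.5376
City of Stonebridge: $888,864 × 0.0086 = $7,644.2304
Community College District: $888,864 × 0.00314 = $2,791.03296
Total = $28,399.2048

$28,399.20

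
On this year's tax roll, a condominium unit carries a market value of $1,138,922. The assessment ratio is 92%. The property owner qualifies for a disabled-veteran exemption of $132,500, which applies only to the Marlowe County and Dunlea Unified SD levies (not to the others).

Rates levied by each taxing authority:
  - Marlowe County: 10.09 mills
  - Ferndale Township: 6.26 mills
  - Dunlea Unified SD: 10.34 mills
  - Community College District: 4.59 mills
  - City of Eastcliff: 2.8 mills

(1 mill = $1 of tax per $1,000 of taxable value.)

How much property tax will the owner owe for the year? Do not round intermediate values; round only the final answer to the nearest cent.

$33,002.33

Assessed value = $1,138,922 × 0.92 = $1,047,808.24
Marlowe County: ($1,047,808.24 − $132,500) × 0.01009 = $915,308.24 × 0.01009 = $9,235.4601416
Ferndale Township: $1,047,808.24 × 0.00626 = $6,559.2795824
Dunlea Unified SD: ($1,047,808.24 − $132,500) × 0.01034 = $915,308.24 × 0.01034 = $9,464.2872016
Community College District: $1,047,808.24 × 0.00459 = $4,809.4398216
City of Eastcliff: $1,047,808.24 × 0.0028 = $2,933.863072
Total = $33,002.3298192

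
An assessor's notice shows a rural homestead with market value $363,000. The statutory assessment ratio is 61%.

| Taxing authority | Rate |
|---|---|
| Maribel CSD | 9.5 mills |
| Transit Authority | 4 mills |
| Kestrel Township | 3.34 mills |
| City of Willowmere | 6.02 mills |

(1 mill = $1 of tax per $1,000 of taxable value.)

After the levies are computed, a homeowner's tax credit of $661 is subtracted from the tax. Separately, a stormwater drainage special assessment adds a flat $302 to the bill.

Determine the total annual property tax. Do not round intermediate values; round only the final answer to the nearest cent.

$4,702.89

Assessed value = $363,000 × 0.61 = $221,430
Maribel CSD: $221,430 × 0.0095 = $2,103.585
Transit Authority: $221,430 × 0.004 = $885.72
Kestrel Township: $221,430 × 0.00334 = $739.5762
City of Willowmere: $221,430 × 0.00602 = $1,333.0086
Levies subtotal = $5,061.8898
After credit = $5,061.8898 − $661 = $4,400.8898
Total = $4,400.8898 + $302 = $4,702.8898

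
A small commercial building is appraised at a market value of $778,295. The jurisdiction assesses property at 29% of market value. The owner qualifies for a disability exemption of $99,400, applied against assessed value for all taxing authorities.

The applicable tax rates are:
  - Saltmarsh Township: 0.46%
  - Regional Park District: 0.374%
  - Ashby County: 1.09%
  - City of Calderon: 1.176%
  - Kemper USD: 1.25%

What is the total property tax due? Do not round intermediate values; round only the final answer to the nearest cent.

Assessed value = $778,295 × 0.29 = $225,705.55
Taxable value = $225,705.55 − $99,400 = $126,305.55
Saltmarsh Township: $126,305.55 × 0.0046 = $581.00553
Regional Park District: $126,305.55 × 0.00374 = $472.382757
Ashby County: $126,305.55 × 0.0109 = $1,376.730495
City of Calderon: $126,305.55 × 0.01176 = $1,485.353268
Kemper USD: $126,305.55 × 0.0125 = $1,578.819375
Total = $581.00553 + $472.382757 + $1,376.730495 + $1,485.353268 + $1,578.819375 = $5,494.291425

$5,494.29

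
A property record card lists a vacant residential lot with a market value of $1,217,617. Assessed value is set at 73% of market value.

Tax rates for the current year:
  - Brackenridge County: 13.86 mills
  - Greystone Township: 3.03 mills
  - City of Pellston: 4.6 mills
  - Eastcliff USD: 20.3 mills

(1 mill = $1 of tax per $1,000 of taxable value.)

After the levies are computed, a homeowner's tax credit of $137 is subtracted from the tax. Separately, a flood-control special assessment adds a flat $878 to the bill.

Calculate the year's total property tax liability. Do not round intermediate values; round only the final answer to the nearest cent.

Assessed value = $1,217,617 × 0.73 = $888,860.41
Brackenridge County: $888,860.41 × 0.01386 = $12,319.6052826
Greystone Township: $888,860.41 × 0.00303 = $2,693.2470423
City of Pellston: $888,860.41 × 0.0046 = $4,088.757886
Eastcliff USD: $888,860.41 × 0.0203 = $18,043.866323
Levies subtotal = $37,145.4765339
After credit = $37,145.4765339 − $137 = $37,008.4765339
Total = $37,008.4765339 + $878 = $37,886.4765339

$37,886.48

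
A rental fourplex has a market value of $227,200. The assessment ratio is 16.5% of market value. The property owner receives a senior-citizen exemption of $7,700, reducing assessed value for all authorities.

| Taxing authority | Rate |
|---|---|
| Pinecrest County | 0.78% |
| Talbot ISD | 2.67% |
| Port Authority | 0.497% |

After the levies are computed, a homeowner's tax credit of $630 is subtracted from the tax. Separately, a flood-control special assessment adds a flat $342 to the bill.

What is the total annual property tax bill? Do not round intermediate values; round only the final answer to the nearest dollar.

Assessed value = $227,200 × 0.165 = $37,488
Taxable value = $37,488 − $7,700 = $29,788
Pinecrest County: $29,788 × 0.0078 = $232.3464
Talbot ISD: $29,788 × 0.0267 = $795.3396
Port Authority: $29,788 × 0.00497 = $148.04636
Levies subtotal = $1,175.73236
After credit = $1,175.73236 − $630 = $545.73236
Total = $545.73236 + $342 = $887.73236

$888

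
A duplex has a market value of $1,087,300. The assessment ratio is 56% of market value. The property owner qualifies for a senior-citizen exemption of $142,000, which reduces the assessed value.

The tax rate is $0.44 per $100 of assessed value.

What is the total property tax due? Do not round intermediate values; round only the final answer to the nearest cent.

Assessed value = $1,087,300 × 0.56 = $608,888
Taxable value = $608,888 − $142,000 = $466,888
Tax = $466,888 × 0.0044 = $2,054.3072

$2,054.31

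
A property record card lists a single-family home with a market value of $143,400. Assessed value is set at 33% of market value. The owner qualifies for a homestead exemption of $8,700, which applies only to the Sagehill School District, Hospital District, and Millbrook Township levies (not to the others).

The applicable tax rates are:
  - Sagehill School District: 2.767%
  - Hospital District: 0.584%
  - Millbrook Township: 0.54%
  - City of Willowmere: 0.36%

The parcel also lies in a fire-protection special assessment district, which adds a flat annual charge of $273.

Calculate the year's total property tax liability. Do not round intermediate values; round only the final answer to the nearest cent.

$1,946.14

Assessed value = $143,400 × 0.33 = $47,322
Sagehill School District: ($47,322 − $8,700) × 0.02767 = $38,622 × 0.02767 = $1,068.67074
Hospital District: ($47,322 − $8,700) × 0.00584 = $38,622 × 0.00584 = $225.55248
Millbrook Township: ($47,322 − $8,700) × 0.0054 = $38,622 × 0.0054 = $208.5588
City of Willowmere: $47,322 × 0.0036 = $170.3592
Levies subtotal = $1,673.14122
Total = $1,673.14122 + $273 = $1,946.14122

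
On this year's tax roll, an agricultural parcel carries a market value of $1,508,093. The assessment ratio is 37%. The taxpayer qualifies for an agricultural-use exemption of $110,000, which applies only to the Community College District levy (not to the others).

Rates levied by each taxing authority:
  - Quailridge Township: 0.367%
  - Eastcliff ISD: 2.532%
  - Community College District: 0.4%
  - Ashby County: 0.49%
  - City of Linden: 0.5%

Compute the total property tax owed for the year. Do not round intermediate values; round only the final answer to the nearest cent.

$23,492.38

Assessed value = $1,508,093 × 0.37 = $557,994.41
Quailridge Township: $557,994.41 × 0.00367 = $2,047.8394847
Eastcliff ISD: $557,994.41 × 0.02532 = $14,128.4184612
Community College District: ($557,994.41 − $110,000) × 0.004 = $447,994.41 × 0.004 = $1,791.97764
Ashby County: $557,994.41 × 0.0049 = $2,734.172609
City of Linden: $557,994.41 × 0.005 = $2,789.97205
Total = $23,492.3802449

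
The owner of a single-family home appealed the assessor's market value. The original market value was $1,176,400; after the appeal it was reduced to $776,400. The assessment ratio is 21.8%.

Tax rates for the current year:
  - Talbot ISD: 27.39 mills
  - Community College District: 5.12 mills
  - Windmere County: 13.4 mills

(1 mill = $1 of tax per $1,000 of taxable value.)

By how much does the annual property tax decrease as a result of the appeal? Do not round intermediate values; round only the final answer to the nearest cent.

Old assessed value = $1,176,400 × 0.218 = $256,455.2
New assessed value = $776,400 × 0.218 = $169,255.2
Combined rate = 0.02739 + 0.00512 + 0.0134 = 0.04591
Old tax = $256,455.2 × 0.04591 = $11,773.858232
New tax = $169,255.2 × 0.04591 = $7,770.506232
Reduction = $11,773.858232 − $7,770.506232 = $4,003.352

$4,003.35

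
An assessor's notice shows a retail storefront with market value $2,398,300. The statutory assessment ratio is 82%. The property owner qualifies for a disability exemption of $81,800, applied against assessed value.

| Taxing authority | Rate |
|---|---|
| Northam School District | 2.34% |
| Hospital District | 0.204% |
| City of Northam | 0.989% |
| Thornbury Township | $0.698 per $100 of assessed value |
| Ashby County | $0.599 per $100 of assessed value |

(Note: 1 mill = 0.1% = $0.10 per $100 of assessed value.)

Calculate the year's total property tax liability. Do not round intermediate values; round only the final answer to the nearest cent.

$91,036.13

Assessed value = $2,398,300 × 0.82 = $1,966,606
Taxable value = $1,966,606 − $81,800 = $1,884,806
Northam School District: $1,884,806 × 0.0234 = $44,104.4604
Hospital District: $1,884,806 × 0.00204 = $3,845.00424
City of Northam: $1,884,806 × 0.00989 = $18,640.73134
Thornbury Township: $1,884,806 × 0.00698 = $13,155.94588
Ashby County: $1,884,806 × 0.00599 = $11,289.98794
Total = $91,036.1298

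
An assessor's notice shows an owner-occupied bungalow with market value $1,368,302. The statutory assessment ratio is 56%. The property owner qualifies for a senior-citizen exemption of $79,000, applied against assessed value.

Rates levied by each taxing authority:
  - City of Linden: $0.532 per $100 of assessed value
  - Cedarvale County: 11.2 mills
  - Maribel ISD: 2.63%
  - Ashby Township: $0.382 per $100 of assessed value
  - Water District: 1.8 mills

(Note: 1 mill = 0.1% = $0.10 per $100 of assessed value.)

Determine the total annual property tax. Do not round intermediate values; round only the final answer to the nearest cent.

Assessed value = $1,368,302 × 0.56 = $766,249.12
Taxable value = $766,249.12 − $79,000 = $687,249.12
City of Linden: $687,249.12 × 0.00532 = $3,656.1653184
Cedarvale County: $687,249.12 × 0.0112 = $7,697.190144
Maribel ISD: $687,249.12 × 0.0263 = $18,074.651856
Ashby Township: $687,249.12 × 0.00382 = $2,625.2916384
Water District: $687,249.12 × 0.0018 = $1,237.048416
Total = $33,290.3473728

$33,290.35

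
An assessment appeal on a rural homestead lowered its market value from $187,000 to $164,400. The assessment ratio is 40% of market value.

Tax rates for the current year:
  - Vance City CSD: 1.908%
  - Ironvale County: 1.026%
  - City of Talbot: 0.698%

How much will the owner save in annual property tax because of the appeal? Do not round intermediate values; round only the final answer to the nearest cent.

Old assessed value = $187,000 × 0.4 = $74,800
New assessed value = $164,400 × 0.4 = $65,760
Combined rate = 0.01908 + 0.01026 + 0.00698 = 0.03632
Old tax = $74,800 × 0.03632 = $2,716.736
New tax = $65,760 × 0.03632 = $2,388.4032
Reduction = $2,716.736 − $2,388.4032 = $328.3328

$328.33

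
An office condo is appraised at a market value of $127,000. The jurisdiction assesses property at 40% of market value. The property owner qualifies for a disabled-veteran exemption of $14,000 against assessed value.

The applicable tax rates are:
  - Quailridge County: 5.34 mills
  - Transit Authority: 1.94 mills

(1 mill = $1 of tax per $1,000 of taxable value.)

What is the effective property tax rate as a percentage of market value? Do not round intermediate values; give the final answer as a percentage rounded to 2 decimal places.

Assessed value = $127,000 × 0.4 = $50,800
Taxable value = $50,800 − $14,000 = $36,800
Quailridge County: $36,800 × 0.00534 = $196.512
Transit Authority: $36,800 × 0.00194 = $71.392
Total tax = $267.904
Effective rate = $267.904 ÷ $127,000 = 0.21% of market value

0.21%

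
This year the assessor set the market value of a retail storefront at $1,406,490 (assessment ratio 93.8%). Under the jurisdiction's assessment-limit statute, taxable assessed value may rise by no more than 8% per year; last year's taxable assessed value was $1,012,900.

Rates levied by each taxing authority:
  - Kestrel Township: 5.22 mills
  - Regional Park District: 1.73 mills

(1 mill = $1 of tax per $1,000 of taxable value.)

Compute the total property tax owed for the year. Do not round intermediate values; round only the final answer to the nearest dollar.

Uncapped assessed value = $1,406,490 × 0.938 = $1,319,287.62
Cap limit = $1,012,900 × 1.08 = $1,093,932
Taxable assessed value = min($1,319,287.62, $1,093,932) = $1,093,932 (cap binds)
Kestrel Township: $1,093,932 × 0.00522 = $5,710.32504
Regional Park District: $1,093,932 × 0.00173 = $1,892.50236
Total = $7,602.8274

$7,603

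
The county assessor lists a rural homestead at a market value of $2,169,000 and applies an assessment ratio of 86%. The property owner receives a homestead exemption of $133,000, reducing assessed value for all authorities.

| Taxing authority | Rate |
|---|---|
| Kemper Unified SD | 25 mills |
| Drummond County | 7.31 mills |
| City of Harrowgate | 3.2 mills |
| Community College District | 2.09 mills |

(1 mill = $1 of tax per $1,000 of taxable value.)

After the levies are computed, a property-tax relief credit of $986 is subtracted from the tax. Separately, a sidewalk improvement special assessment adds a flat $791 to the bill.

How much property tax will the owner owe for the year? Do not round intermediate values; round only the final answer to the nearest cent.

$64,940.98

Assessed value = $2,169,000 × 0.86 = $1,865,340
Taxable value = $1,865,340 − $133,000 = $1,732,340
Kemper Unified SD: $1,732,340 × 0.025 = $43,308.5
Drummond County: $1,732,340 × 0.00731 = $12,663.4054
City of Harrowgate: $1,732,340 × 0.0032 = $5,543.488
Community College District: $1,732,340 × 0.00209 = $3,620.5906
Levies subtotal = $65,135.984
After credit = $65,135.984 − $986 = $64,149.984
Total = $64,149.984 + $791 = $64,940.984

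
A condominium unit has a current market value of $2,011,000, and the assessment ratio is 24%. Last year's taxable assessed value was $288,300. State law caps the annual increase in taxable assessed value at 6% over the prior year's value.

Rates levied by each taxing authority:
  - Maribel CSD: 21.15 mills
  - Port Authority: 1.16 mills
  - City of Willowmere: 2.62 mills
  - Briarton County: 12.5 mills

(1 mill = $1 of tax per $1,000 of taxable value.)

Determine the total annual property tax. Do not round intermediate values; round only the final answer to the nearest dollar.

Uncapped assessed value = $2,011,000 × 0.24 = $482,640
Cap limit = $288,300 × 1.06 = $305,598
Taxable assessed value = min($482,640, $305,598) = $305,598 (cap binds)
Maribel CSD: $305,598 × 0.02115 = $6,463.3977
Port Authority: $305,598 × 0.00116 = $354.49368
City of Willowmere: $305,598 × 0.00262 = $800.66676
Briarton County: $305,598 × 0.0125 = $3,819.975
Total = $11,438.53314

$11,439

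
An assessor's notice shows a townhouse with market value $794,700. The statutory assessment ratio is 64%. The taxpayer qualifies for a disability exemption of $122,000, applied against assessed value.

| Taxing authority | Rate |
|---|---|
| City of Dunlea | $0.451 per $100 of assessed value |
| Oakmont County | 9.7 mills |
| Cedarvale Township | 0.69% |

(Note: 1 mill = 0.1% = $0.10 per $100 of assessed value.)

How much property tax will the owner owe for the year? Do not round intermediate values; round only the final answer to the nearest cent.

Assessed value = $794,700 × 0.64 = $508,608
Taxable value = $508,608 − $122,000 = $386,608
City of Dunlea: $386,608 × 0.00451 = $1,743.60208
Oakmont County: $386,608 × 0.0097 = $3,750.0976
Cedarvale Township: $386,608 × 0.0069 = $2,667.5952
Total = $8,161.29488

$8,161.29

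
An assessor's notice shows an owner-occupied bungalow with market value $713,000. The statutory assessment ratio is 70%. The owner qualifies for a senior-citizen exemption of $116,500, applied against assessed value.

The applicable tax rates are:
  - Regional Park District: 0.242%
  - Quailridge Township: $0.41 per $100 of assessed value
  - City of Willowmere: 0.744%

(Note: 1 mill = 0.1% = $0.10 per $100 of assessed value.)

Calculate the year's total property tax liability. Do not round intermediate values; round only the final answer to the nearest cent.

$5,341.10

Assessed value = $713,000 × 0.7 = $499,100
Taxable value = $499,100 − $116,500 = $382,600
Regional Park District: $382,600 × 0.00242 = $925.892
Quailridge Township: $382,600 × 0.0041 = $1,568.66
City of Willowmere: $382,600 × 0.00744 = $2,846.544
Total = $5,341.096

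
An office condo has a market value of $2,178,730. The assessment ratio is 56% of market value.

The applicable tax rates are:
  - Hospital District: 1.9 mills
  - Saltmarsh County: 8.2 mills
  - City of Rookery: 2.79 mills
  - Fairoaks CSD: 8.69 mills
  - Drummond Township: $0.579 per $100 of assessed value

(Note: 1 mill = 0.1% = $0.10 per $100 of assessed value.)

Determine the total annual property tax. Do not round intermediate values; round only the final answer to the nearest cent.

Assessed value = $2,178,730 × 0.56 = $1,220,088.8
Hospital District: $1,220,088.8 × 0.0019 = $2,318.16872
Saltmarsh County: $1,220,088.8 × 0.0082 = $10,004.72816
City of Rookery: $1,220,088.8 × 0.00279 = $3,404.047752
Fairoaks CSD: $1,220,088.8 × 0.00869 = $10,602.571672
Drummond Township: $1,220,088.8 × 0.00579 = $7,064.314152
Total = $33,393.830456

$33,393.83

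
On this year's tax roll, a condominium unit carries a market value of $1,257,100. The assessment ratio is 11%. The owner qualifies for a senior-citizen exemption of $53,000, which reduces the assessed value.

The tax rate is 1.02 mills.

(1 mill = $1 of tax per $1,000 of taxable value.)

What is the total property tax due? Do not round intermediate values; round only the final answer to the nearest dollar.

$87

Assessed value = $1,257,100 × 0.11 = $138,281
Taxable value = $138,281 − $53,000 = $85,281
Tax = $85,281 × 0.00102 = $86.98662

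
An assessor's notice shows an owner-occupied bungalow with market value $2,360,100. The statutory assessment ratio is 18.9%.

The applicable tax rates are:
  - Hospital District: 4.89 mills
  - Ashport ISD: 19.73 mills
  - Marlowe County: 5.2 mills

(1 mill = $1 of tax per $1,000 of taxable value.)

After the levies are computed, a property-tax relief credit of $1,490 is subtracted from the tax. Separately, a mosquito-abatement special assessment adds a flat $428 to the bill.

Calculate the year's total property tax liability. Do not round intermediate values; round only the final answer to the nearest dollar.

$12,239

Assessed value = $2,360,100 × 0.189 = $446,058.9
Hospital District: $446,058.9 × 0.00489 = $2,181.228021
Ashport ISD: $446,058.9 × 0.01973 = $8,800.742097
Marlowe County: $446,058.9 × 0.0052 = $2,319.50628
Levies subtotal = $13,301.476398
After credit = $13,301.476398 − $1,490 = $11,811.476398
Total = $11,811.476398 + $428 = $12,239.476398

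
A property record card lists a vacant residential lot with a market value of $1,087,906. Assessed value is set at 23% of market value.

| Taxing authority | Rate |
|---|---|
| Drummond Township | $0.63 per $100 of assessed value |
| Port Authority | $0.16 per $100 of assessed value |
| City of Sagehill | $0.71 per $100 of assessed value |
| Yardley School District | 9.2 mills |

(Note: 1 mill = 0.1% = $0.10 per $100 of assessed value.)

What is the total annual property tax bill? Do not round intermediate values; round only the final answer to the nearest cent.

$6,055.28

Assessed value = $1,087,906 × 0.23 = $250,218.38
Drummond Township: $250,218.38 × 0.0063 = $1,576.375794
Port Authority: $250,218.38 × 0.0016 = $400.349408
City of Sagehill: $250,218.38 × 0.0071 = $1,776.550498
Yardley School District: $250,218.38 × 0.0092 = $2,302.009096
Total = $6,055.284796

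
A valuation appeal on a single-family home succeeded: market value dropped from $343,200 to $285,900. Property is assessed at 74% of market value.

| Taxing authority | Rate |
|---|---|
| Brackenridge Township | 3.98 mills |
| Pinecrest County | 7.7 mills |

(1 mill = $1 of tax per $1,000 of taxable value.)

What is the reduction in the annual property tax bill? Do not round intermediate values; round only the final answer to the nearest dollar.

Old assessed value = $343,200 × 0.74 = $253,968
New assessed value = $285,900 × 0.74 = $211,566
Combined rate = 0.00398 + 0.0077 = 0.01168
Old tax = $253,968 × 0.01168 = $2,966.34624
New tax = $211,566 × 0.01168 = $2,471.09088
Reduction = $2,966.34624 − $2,471.09088 = $495.25536

$495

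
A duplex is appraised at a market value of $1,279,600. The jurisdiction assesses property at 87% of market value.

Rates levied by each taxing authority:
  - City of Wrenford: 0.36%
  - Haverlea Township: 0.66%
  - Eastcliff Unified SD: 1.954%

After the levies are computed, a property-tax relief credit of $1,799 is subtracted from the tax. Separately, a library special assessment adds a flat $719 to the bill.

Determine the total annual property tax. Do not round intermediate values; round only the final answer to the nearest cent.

Assessed value = $1,279,600 × 0.87 = $1,113,252
City of Wrenford: $1,113,252 × 0.0036 = $4,007.7072
Haverlea Township: $1,113,252 × 0.0066 = $7,347.4632
Eastcliff Unified SD: $1,113,252 × 0.01954 = $21,752.94408
Levies subtotal = $33,108.11448
After credit = $33,108.11448 − $1,799 = $31,309.11448
Total = $31,309.11448 + $719 = $32,028.11448

$32,028.11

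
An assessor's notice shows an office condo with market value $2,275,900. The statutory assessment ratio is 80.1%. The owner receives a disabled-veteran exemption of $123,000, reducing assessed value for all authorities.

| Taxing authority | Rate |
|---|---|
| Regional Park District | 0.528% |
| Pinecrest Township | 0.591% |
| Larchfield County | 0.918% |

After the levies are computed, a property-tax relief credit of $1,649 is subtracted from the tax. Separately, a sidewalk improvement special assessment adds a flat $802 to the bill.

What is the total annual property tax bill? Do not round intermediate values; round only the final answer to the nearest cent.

$33,781.92

Assessed value = $2,275,900 × 0.801 = $1,822,995.9
Taxable value = $1,822,995.9 − $123,000 = $1,699,995.9
Regional Park District: $1,699,995.9 × 0.00528 = $8,975.978352
Pinecrest Township: $1,699,995.9 × 0.00591 = $10,046.975769
Larchfield County: $1,699,995.9 × 0.00918 = $15,605.962362
Levies subtotal = $34,628.916483
After credit = $34,628.916483 − $1,649 = $32,979.916483
Total = $32,979.916483 + $802 = $33,781.916483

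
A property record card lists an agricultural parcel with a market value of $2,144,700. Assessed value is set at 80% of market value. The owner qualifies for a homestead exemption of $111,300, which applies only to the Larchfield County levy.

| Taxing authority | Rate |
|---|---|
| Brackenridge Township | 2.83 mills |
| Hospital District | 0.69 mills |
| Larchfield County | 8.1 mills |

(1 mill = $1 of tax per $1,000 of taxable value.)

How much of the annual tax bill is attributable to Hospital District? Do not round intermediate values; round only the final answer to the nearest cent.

$1,183.87

Assessed value = $2,144,700 × 0.8 = $1,715,760
Hospital District taxable value = $1,715,760 (exemption does not apply)
Hospital District levy = $1,715,760 × 0.00069 = $1,183.8744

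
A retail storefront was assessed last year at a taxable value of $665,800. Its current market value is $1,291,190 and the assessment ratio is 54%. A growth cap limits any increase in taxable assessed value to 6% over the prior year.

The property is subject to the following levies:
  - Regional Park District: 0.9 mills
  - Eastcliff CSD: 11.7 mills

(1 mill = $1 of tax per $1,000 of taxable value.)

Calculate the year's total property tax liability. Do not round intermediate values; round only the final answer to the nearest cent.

Uncapped assessed value = $1,291,190 × 0.54 = $697,242.6
Cap limit = $665,800 × 1.06 = $705,748
Taxable assessed value = min($697,242.6, $705,748) = $697,242.6 (cap does not bind)
Regional Park District: $697,242.6 × 0.0009 = $627.51834
Eastcliff CSD: $697,242.6 × 0.0117 = $8,157.73842
Total = $8,785.25676

$8,785.26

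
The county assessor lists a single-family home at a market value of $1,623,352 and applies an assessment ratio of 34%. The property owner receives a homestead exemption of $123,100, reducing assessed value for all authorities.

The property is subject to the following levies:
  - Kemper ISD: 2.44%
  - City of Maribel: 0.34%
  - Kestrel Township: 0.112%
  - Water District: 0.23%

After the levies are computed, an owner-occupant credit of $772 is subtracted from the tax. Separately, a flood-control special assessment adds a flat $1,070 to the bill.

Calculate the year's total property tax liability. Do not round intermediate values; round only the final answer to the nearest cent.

$13,686.37

Assessed value = $1,623,352 × 0.34 = $551,939.68
Taxable value = $551,939.68 − $123,100 = $428,839.68
Kemper ISD: $428,839.68 × 0.0244 = $10,463.688192
City of Maribel: $428,839.68 × 0.0034 = $1,458.054912
Kestrel Township: $428,839.68 × 0.00112 = $480.3004416
Water District: $428,839.68 × 0.0023 = $986.331264
Levies subtotal = $13,388.3748096
After credit = $13,388.3748096 − $772 = $12,616.3748096
Total = $12,616.3748096 + $1,070 = $13,686.3748096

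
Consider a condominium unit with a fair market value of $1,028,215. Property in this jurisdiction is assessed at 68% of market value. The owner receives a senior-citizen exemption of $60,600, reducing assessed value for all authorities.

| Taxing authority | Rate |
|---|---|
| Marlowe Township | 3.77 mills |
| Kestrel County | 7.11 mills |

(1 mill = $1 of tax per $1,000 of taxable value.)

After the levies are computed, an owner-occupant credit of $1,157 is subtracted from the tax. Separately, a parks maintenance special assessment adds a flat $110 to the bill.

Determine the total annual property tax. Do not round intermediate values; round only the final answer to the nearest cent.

$5,900.82

Assessed value = $1,028,215 × 0.68 = $699,186.2
Taxable value = $699,186.2 − $60,600 = $638,586.2
Marlowe Township: $638,586.2 × 0.00377 = $2,407.469974
Kestrel County: $638,586.2 × 0.00711 = $4,540.347882
Levies subtotal = $6,947.817856
After credit = $6,947.817856 − $1,157 = $5,790.817856
Total = $5,790.817856 + $110 = $5,900.817856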